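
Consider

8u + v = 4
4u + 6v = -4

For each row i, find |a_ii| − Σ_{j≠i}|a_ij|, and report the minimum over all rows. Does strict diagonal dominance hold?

row 1: |8| − (1) = 7
row 2: |6| − (4) = 2
minimum over rows = 2 → strictly diagonally dominant (convergence guaranteed)

2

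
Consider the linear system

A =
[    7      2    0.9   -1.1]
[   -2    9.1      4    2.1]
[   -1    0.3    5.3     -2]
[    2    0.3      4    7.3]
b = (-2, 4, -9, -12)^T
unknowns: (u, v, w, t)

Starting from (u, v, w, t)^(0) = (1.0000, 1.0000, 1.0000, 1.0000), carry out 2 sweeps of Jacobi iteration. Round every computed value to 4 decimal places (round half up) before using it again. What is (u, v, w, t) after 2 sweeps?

(-0.5237, 1.4212, -2.7459, -0.8433)

Iteration 1:
  u = (-2 - (2)·1.0000 - (0.9)·1.0000 - (-1.1)·1.0000) / (7) = -0.5429
  v = (4 - (-2)·1.0000 - (4)·1.0000 - (2.1)·1.0000) / (9.1) = -0.0110
  w = (-9 - (-1)·1.0000 - (0.3)·1.0000 - (-2)·1.0000) / (5.3) = -1.1887
  t = (-12 - (2)·1.0000 - (0.3)·1.0000 - (4)·1.0000) / (7.3) = -2.5068
Iteration 2:
  u = (-2 - (2)·-0.0110 - (0.9)·-1.1887 - (-1.1)·-2.5068) / (7) = -0.5237
  v = (4 - (-2)·-0.5429 - (4)·-1.1887 - (2.1)·-2.5068) / (9.1) = 1.4212
  w = (-9 - (-1)·-0.5429 - (0.3)·-0.0110 - (-2)·-2.5068) / (5.3) = -2.7459
  t = (-12 - (2)·-0.5429 - (0.3)·-0.0110 - (4)·-1.1887) / (7.3) = -0.8433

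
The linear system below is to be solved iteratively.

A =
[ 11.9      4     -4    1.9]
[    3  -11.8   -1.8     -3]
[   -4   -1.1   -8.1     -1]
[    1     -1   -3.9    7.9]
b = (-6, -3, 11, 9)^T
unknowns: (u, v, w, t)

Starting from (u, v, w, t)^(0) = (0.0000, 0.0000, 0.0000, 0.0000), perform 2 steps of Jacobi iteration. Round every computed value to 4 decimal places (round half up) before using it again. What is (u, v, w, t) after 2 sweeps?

Iteration 1:
  u = (-6 - (4)·0.0000 - (-4)·0.0000 - (1.9)·0.0000) / (11.9) = -0.5042
  v = (-3 - (3)·0.0000 - (-1.8)·0.0000 - (-3)·0.0000) / (-11.8) = 0.2542
  w = (11 - (-4)·0.0000 - (-1.1)·0.0000 - (-1)·0.0000) / (-8.1) = -1.3580
  t = (9 - (1)·0.0000 - (-1)·0.0000 - (-3.9)·0.0000) / (7.9) = 1.1392
Iteration 2:
  u = (-6 - (4)·0.2542 - (-4)·-1.3580 - (1.9)·1.1392) / (11.9) = -1.2280
  v = (-3 - (3)·-0.5042 - (-1.8)·-1.3580 - (-3)·1.1392) / (-11.8) = 0.0436
  w = (11 - (-4)·-0.5042 - (-1.1)·0.2542 - (-1)·1.1392) / (-8.1) = -1.2842
  t = (9 - (1)·-0.5042 - (-1)·0.2542 - (-3.9)·-1.3580) / (7.9) = 0.5648

(-1.2280, 0.0436, -1.2842, 0.5648)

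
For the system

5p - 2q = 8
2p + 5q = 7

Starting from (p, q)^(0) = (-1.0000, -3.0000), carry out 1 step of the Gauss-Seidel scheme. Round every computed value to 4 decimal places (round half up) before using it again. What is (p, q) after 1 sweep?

Iteration 1:
  p = (8 - (-2)·-3.0000) / (5) = 0.4000
  q = (7 - (2)·0.4000) / (5) = 1.2400

(0.4000, 1.2400)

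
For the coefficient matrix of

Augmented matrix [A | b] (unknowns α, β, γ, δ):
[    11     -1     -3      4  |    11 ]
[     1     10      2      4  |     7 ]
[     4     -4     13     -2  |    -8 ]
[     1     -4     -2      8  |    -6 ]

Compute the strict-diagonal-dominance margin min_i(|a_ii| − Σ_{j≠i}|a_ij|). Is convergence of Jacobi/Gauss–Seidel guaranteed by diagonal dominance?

row 1: |11| − (1+3+4) = 3
row 2: |10| − (1+2+4) = 3
row 3: |13| − (4+4+2) = 3
row 4: |8| − (1+4+2) = 1
minimum over rows = 1 → strictly diagonally dominant (convergence guaranteed)

1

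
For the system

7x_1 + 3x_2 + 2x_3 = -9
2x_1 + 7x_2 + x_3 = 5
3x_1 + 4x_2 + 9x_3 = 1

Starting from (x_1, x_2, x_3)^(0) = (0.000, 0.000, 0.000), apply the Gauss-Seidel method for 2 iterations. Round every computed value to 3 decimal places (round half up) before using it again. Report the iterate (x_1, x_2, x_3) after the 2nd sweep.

Iteration 1:
  x_1 = (-9 - (3)·0.000 - (2)·0.000) / (7) = -1.286
  x_2 = (5 - (2)·-1.286 - (1)·0.000) / (7) = 1.082
  x_3 = (1 - (3)·-1.286 - (4)·1.082) / (9) = 0.059
Iteration 2:
  x_1 = (-9 - (3)·1.082 - (2)·0.059) / (7) = -1.766
  x_2 = (5 - (2)·-1.766 - (1)·0.059) / (7) = 1.210
  x_3 = (1 - (3)·-1.766 - (4)·1.210) / (9) = 0.162

(-1.766, 1.210, 0.162)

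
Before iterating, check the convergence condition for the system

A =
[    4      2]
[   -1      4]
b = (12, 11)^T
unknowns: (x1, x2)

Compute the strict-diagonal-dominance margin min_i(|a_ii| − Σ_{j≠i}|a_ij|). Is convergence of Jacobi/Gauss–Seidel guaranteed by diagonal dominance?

2

row 1: |4| − (2) = 2
row 2: |4| − (1) = 3
minimum over rows = 2 → strictly diagonally dominant (convergence guaranteed)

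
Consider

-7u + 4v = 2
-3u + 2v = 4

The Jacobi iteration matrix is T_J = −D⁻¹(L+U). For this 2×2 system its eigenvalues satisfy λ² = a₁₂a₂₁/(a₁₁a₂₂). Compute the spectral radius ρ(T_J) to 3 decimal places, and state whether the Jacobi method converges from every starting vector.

a₁₂a₂₁/(a₁₁a₂₂) = (4)·(-3) / ((-7)·(2)) = 0.857143
ρ = √|0.857143| = √0.857143 = 0.926
ρ < 1, so Jacobi converges

0.926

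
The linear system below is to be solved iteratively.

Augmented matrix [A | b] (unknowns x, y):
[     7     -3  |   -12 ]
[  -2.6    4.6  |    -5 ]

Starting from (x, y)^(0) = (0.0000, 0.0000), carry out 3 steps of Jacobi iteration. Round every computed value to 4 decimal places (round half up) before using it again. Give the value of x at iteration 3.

Iteration 1:
  x = (-12 - (-3)·0.0000) / (7) = -1.7143
  y = (-5 - (-2.6)·0.0000) / (4.6) = -1.0870
Iteration 2:
  x = (-12 - (-3)·-1.0870) / (7) = -2.1801
  y = (-5 - (-2.6)·-1.7143) / (4.6) = -2.0559
Iteration 3:
  x = (-12 - (-3)·-2.0559) / (7) = -2.5954
  y = (-5 - (-2.6)·-2.1801) / (4.6) = -2.3192

-2.5954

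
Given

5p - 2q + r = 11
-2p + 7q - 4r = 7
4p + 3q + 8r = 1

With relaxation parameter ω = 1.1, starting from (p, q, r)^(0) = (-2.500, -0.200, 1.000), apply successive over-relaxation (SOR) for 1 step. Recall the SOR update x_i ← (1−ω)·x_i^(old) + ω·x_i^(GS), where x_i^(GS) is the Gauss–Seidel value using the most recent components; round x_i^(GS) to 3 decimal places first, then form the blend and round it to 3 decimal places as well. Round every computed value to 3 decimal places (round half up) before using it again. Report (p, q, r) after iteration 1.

(2.362, 2.491, -2.289)

Iteration 1:
  p: GS value = (11 - (-2)·-0.200 - (1)·1.000) / (5) = 1.920;  p ← (1−ω)·-2.500 + ω·1.920 = 2.362
  q: GS value = (7 - (-2)·2.362 - (-4)·1.000) / (7) = 2.246;  q ← (1−ω)·-0.200 + ω·2.246 = 2.491
  r: GS value = (1 - (4)·2.362 - (3)·2.491) / (8) = -1.990;  r ← (1−ω)·1.000 + ω·-1.990 = -2.289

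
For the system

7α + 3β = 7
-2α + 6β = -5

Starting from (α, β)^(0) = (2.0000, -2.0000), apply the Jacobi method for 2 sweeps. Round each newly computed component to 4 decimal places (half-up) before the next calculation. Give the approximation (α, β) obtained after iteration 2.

(1.0714, -0.2143)

Iteration 1:
  α = (7 - (3)·-2.0000) / (7) = 1.8571
  β = (-5 - (-2)·2.0000) / (6) = -0.1667
Iteration 2:
  α = (7 - (3)·-0.1667) / (7) = 1.0714
  β = (-5 - (-2)·1.8571) / (6) = -0.2143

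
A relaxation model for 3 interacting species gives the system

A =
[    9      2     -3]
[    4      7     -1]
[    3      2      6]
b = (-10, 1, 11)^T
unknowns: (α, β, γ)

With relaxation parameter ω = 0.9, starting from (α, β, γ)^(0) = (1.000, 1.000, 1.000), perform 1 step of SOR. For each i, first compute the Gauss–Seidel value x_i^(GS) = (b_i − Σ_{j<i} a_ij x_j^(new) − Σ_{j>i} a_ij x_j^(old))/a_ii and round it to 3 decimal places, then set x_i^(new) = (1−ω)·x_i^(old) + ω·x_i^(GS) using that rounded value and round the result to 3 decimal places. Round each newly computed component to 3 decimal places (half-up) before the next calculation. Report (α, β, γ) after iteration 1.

(-0.800, 0.769, 1.879)

Iteration 1:
  α: GS value = (-10 - (2)·1.000 - (-3)·1.000) / (9) = -1.000;  α ← (1−ω)·1.000 + ω·-1.000 = -0.800
  β: GS value = (1 - (4)·-0.800 - (-1)·1.000) / (7) = 0.743;  β ← (1−ω)·1.000 + ω·0.743 = 0.769
  γ: GS value = (11 - (3)·-0.800 - (2)·0.769) / (6) = 1.977;  γ ← (1−ω)·1.000 + ω·1.977 = 1.879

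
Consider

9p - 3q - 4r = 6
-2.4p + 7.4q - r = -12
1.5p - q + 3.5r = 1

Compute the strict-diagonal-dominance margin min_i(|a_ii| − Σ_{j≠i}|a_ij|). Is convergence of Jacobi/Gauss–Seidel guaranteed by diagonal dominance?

row 1: |9| − (3+4) = 2
row 2: |7.4| − (2.4+1) = 4
row 3: |3.5| − (1.5+1) = 1
minimum over rows = 1 → strictly diagonally dominant (convergence guaranteed)

1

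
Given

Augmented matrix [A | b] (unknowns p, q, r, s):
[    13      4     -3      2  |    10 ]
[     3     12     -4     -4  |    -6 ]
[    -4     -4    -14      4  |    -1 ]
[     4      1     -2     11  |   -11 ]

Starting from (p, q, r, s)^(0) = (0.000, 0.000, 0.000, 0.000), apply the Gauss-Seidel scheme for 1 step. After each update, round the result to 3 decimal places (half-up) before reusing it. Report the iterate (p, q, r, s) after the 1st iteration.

(0.769, -0.692, 0.049, -1.208)

Iteration 1:
  p = (10 - (4)·0.000 - (-3)·0.000 - (2)·0.000) / (13) = 0.769
  q = (-6 - (3)·0.769 - (-4)·0.000 - (-4)·0.000) / (12) = -0.692
  r = (-1 - (-4)·0.769 - (-4)·-0.692 - (4)·0.000) / (-14) = 0.049
  s = (-11 - (4)·0.769 - (1)·-0.692 - (-2)·0.049) / (11) = -1.208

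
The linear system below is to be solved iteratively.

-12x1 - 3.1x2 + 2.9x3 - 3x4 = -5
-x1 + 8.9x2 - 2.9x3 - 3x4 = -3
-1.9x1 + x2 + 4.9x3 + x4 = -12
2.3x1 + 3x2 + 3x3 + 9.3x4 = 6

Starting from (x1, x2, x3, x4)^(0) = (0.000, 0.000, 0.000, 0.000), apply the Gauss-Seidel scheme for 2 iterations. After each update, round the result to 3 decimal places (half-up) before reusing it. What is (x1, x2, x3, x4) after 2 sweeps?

(-0.385, -0.650, -2.742, 1.835)

Iteration 1:
  x1 = (-5 - (-3.1)·0.000 - (2.9)·0.000 - (-3)·0.000) / (-12) = 0.417
  x2 = (-3 - (-1)·0.417 - (-2.9)·0.000 - (-3)·0.000) / (8.9) = -0.290
  x3 = (-12 - (-1.9)·0.417 - (1)·-0.290 - (1)·0.000) / (4.9) = -2.228
  x4 = (6 - (2.3)·0.417 - (3)·-0.290 - (3)·-2.228) / (9.3) = 1.354
Iteration 2:
  x1 = (-5 - (-3.1)·-0.290 - (2.9)·-2.228 - (-3)·1.354) / (-12) = -0.385
  x2 = (-3 - (-1)·-0.385 - (-2.9)·-2.228 - (-3)·1.354) / (8.9) = -0.650
  x3 = (-12 - (-1.9)·-0.385 - (1)·-0.650 - (1)·1.354) / (4.9) = -2.742
  x4 = (6 - (2.3)·-0.385 - (3)·-0.650 - (3)·-2.742) / (9.3) = 1.835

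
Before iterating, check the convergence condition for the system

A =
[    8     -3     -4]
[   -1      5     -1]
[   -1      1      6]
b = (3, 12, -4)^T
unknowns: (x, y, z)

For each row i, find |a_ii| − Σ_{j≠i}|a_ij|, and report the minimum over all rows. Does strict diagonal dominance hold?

row 1: |8| − (3+4) = 1
row 2: |5| − (1+1) = 3
row 3: |6| − (1+1) = 4
minimum over rows = 1 → strictly diagonally dominant (convergence guaranteed)

1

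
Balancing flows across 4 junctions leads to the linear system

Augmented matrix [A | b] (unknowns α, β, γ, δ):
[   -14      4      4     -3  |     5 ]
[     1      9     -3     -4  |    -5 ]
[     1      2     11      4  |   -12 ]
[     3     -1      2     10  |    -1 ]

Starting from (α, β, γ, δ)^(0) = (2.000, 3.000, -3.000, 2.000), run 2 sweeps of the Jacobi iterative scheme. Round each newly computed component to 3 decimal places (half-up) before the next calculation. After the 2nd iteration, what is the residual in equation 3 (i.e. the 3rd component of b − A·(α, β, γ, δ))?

-0.146

Iteration 1:
  α = (5 - (4)·3.000 - (4)·-3.000 - (-3)·2.000) / (-14) = -0.786
  β = (-5 - (1)·2.000 - (-3)·-3.000 - (-4)·2.000) / (9) = -0.889
  γ = (-12 - (1)·2.000 - (2)·3.000 - (4)·2.000) / (11) = -2.545
  δ = (-1 - (3)·2.000 - (-1)·3.000 - (2)·-3.000) / (10) = 0.200
Iteration 2:
  α = (5 - (4)·-0.889 - (4)·-2.545 - (-3)·0.200) / (-14) = -1.381
  β = (-5 - (1)·-0.786 - (-3)·-2.545 - (-4)·0.200) / (9) = -1.228
  γ = (-12 - (1)·-0.786 - (2)·-0.889 - (4)·0.200) / (11) = -0.931
  δ = (-1 - (3)·-0.786 - (-1)·-0.889 - (2)·-2.545) / (10) = 0.556
Residual b − A·x = (-4.030, 6.864, -0.146, -1.783)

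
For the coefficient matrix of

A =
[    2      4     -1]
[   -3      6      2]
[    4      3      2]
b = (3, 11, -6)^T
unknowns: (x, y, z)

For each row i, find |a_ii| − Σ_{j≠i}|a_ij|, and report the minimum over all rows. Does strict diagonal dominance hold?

-5

row 1: |2| − (4+1) = -3
row 2: |6| − (3+2) = 1
row 3: |2| − (4+3) = -5
minimum over rows = -5 → not strictly diagonally dominant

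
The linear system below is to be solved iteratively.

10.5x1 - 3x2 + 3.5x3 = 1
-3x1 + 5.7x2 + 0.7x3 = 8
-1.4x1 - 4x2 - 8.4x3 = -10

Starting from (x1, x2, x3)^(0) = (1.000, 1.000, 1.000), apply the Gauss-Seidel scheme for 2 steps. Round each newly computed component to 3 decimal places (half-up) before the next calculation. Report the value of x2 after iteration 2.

1.483

Iteration 1:
  x1 = (1 - (-3)·1.000 - (3.5)·1.000) / (10.5) = 0.048
  x2 = (8 - (-3)·0.048 - (0.7)·1.000) / (5.7) = 1.306
  x3 = (-10 - (-1.4)·0.048 - (-4)·1.306) / (-8.4) = 0.561
Iteration 2:
  x1 = (1 - (-3)·1.306 - (3.5)·0.561) / (10.5) = 0.281
  x2 = (8 - (-3)·0.281 - (0.7)·0.561) / (5.7) = 1.483
  x3 = (-10 - (-1.4)·0.281 - (-4)·1.483) / (-8.4) = 0.437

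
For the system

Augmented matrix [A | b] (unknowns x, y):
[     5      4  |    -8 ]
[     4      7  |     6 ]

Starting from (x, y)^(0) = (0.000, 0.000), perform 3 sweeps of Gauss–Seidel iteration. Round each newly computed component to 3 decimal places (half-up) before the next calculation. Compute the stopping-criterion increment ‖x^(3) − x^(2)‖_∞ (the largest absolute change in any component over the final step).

Iteration 1:
  x = (-8 - (4)·0.000) / (5) = -1.600
  y = (6 - (4)·-1.600) / (7) = 1.771
Iteration 2:
  x = (-8 - (4)·1.771) / (5) = -3.017
  y = (6 - (4)·-3.017) / (7) = 2.581
Iteration 3:
  x = (-8 - (4)·2.581) / (5) = -3.665
  y = (6 - (4)·-3.665) / (7) = 2.951
Change: (-0.648, 0.370) → max |·| = 0.648

0.648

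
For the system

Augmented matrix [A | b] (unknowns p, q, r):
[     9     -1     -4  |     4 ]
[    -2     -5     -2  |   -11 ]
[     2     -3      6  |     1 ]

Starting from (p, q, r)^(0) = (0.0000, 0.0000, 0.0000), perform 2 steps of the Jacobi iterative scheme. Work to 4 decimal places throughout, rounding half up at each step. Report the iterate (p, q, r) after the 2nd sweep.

Iteration 1:
  p = (4 - (-1)·0.0000 - (-4)·0.0000) / (9) = 0.4444
  q = (-11 - (-2)·0.0000 - (-2)·0.0000) / (-5) = 2.2000
  r = (1 - (2)·0.0000 - (-3)·0.0000) / (6) = 0.1667
Iteration 2:
  p = (4 - (-1)·2.2000 - (-4)·0.1667) / (9) = 0.7630
  q = (-11 - (-2)·0.4444 - (-2)·0.1667) / (-5) = 1.9556
  r = (1 - (2)·0.4444 - (-3)·2.2000) / (6) = 1.1185

(0.7630, 1.9556, 1.1185)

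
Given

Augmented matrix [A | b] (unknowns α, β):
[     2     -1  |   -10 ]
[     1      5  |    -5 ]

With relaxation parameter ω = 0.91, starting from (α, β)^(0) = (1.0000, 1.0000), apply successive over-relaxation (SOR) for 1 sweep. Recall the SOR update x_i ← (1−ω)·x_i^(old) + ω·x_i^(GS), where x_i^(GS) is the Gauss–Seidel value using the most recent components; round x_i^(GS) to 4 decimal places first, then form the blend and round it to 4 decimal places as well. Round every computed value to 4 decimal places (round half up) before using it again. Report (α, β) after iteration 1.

Iteration 1:
  α: GS value = (-10 - (-1)·1.0000) / (2) = -4.5000;  α ← (1−ω)·1.0000 + ω·-4.5000 = -4.0050
  β: GS value = (-5 - (1)·-4.0050) / (5) = -0.1990;  β ← (1−ω)·1.0000 + ω·-0.1990 = -0.0911

(-4.0050, -0.0911)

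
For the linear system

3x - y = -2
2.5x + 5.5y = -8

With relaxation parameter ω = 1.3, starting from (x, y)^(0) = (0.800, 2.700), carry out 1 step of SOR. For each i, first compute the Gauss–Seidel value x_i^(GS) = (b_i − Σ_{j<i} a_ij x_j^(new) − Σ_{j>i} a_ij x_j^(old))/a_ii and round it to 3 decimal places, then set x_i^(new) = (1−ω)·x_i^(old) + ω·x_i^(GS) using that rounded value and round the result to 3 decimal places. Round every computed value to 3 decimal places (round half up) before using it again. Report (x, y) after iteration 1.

(0.063, -2.738)

Iteration 1:
  x: GS value = (-2 - (-1)·2.700) / (3) = 0.233;  x ← (1−ω)·0.800 + ω·0.233 = 0.063
  y: GS value = (-8 - (2.5)·0.063) / (5.5) = -1.483;  y ← (1−ω)·2.700 + ω·-1.483 = -2.738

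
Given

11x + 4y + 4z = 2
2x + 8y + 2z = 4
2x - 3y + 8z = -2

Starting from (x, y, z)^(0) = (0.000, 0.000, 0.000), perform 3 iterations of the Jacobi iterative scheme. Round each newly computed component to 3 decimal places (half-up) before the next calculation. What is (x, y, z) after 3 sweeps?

Iteration 1:
  x = (2 - (4)·0.000 - (4)·0.000) / (11) = 0.182
  y = (4 - (2)·0.000 - (2)·0.000) / (8) = 0.500
  z = (-2 - (2)·0.000 - (-3)·0.000) / (8) = -0.250
Iteration 2:
  x = (2 - (4)·0.500 - (4)·-0.250) / (11) = 0.091
  y = (4 - (2)·0.182 - (2)·-0.250) / (8) = 0.517
  z = (-2 - (2)·0.182 - (-3)·0.500) / (8) = -0.108
Iteration 3:
  x = (2 - (4)·0.517 - (4)·-0.108) / (11) = 0.033
  y = (4 - (2)·0.091 - (2)·-0.108) / (8) = 0.504
  z = (-2 - (2)·0.091 - (-3)·0.517) / (8) = -0.079

(0.033, 0.504, -0.079)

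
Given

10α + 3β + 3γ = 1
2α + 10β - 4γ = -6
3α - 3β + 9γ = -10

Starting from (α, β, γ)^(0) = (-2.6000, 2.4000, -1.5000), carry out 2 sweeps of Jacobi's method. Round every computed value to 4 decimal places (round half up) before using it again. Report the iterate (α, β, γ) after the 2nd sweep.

(0.1373, -0.3438, -1.2811)

Iteration 1:
  α = (1 - (3)·2.4000 - (3)·-1.5000) / (10) = -0.1700
  β = (-6 - (2)·-2.6000 - (-4)·-1.5000) / (10) = -0.6800
  γ = (-10 - (3)·-2.6000 - (-3)·2.4000) / (9) = 0.5556
Iteration 2:
  α = (1 - (3)·-0.6800 - (3)·0.5556) / (10) = 0.1373
  β = (-6 - (2)·-0.1700 - (-4)·0.5556) / (10) = -0.3438
  γ = (-10 - (3)·-0.1700 - (-3)·-0.6800) / (9) = -1.2811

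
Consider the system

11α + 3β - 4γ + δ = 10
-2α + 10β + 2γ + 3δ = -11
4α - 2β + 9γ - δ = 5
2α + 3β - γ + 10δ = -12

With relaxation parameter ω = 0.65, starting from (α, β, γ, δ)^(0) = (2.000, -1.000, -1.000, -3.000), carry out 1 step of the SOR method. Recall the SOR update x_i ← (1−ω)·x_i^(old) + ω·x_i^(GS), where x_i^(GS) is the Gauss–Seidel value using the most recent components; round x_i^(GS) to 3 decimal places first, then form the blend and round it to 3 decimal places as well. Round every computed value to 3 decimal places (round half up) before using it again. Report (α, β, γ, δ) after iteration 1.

Iteration 1:
  α: GS value = (10 - (3)·-1.000 - (-4)·-1.000 - (1)·-3.000) / (11) = 1.091;  α ← (1−ω)·2.000 + ω·1.091 = 1.409
  β: GS value = (-11 - (-2)·1.409 - (2)·-1.000 - (3)·-3.000) / (10) = 0.282;  β ← (1−ω)·-1.000 + ω·0.282 = -0.167
  γ: GS value = (5 - (4)·1.409 - (-2)·-0.167 - (-1)·-3.000) / (9) = -0.441;  γ ← (1−ω)·-1.000 + ω·-0.441 = -0.637
  δ: GS value = (-12 - (2)·1.409 - (3)·-0.167 - (-1)·-0.637) / (10) = -1.495;  δ ← (1−ω)·-3.000 + ω·-1.495 = -2.022

(1.409, -0.167, -0.637, -2.022)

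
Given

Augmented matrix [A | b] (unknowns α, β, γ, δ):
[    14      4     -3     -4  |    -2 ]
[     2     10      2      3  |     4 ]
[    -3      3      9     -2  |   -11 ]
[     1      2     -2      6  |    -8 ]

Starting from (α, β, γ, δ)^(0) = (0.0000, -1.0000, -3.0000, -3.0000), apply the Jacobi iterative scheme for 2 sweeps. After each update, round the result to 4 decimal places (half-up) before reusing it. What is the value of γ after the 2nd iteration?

-2.7524

Iteration 1:
  α = (-2 - (4)·-1.0000 - (-3)·-3.0000 - (-4)·-3.0000) / (14) = -1.3571
  β = (4 - (2)·0.0000 - (2)·-3.0000 - (3)·-3.0000) / (10) = 1.9000
  γ = (-11 - (-3)·0.0000 - (3)·-1.0000 - (-2)·-3.0000) / (9) = -1.5556
  δ = (-8 - (1)·0.0000 - (2)·-1.0000 - (-2)·-3.0000) / (6) = -2.0000
Iteration 2:
  α = (-2 - (4)·1.9000 - (-3)·-1.5556 - (-4)·-2.0000) / (14) = -1.5905
  β = (4 - (2)·-1.3571 - (2)·-1.5556 - (3)·-2.0000) / (10) = 1.5825
  γ = (-11 - (-3)·-1.3571 - (3)·1.9000 - (-2)·-2.0000) / (9) = -2.7524
  δ = (-8 - (1)·-1.3571 - (2)·1.9000 - (-2)·-1.5556) / (6) = -2.2590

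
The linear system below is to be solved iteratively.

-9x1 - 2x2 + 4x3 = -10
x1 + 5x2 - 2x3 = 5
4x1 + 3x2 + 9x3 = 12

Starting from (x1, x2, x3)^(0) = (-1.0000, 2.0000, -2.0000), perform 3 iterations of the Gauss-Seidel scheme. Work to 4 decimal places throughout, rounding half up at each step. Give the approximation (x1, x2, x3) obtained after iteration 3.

(0.9287, 0.8918, 0.6233)

Iteration 1:
  x1 = (-10 - (-2)·2.0000 - (4)·-2.0000) / (-9) = -0.2222
  x2 = (5 - (1)·-0.2222 - (-2)·-2.0000) / (5) = 0.2444
  x3 = (12 - (4)·-0.2222 - (3)·0.2444) / (9) = 1.3506
Iteration 2:
  x1 = (-10 - (-2)·0.2444 - (4)·1.3506) / (-9) = 1.6571
  x2 = (5 - (1)·1.6571 - (-2)·1.3506) / (5) = 1.2088
  x3 = (12 - (4)·1.6571 - (3)·1.2088) / (9) = 0.1939
Iteration 3:
  x1 = (-10 - (-2)·1.2088 - (4)·0.1939) / (-9) = 0.9287
  x2 = (5 - (1)·0.9287 - (-2)·0.1939) / (5) = 0.8918
  x3 = (12 - (4)·0.9287 - (3)·0.8918) / (9) = 0.6233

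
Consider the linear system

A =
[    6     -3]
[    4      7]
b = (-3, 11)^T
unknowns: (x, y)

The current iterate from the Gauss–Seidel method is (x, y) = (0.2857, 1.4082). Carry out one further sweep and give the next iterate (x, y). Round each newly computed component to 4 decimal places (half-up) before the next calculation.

(0.2041, 1.4548)

One sweep:
  x = (-3 - (-3)·1.4082) / (6) = 0.2041
  y = (11 - (4)·0.2041) / (7) = 1.4548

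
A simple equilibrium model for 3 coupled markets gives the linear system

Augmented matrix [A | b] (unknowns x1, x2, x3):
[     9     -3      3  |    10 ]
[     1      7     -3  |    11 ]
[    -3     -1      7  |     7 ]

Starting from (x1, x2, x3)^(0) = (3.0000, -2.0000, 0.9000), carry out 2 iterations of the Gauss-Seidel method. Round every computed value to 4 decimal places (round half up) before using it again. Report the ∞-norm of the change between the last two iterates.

1.1660

Iteration 1:
  x1 = (10 - (-3)·-2.0000 - (3)·0.9000) / (9) = 0.1444
  x2 = (11 - (1)·0.1444 - (-3)·0.9000) / (7) = 1.9365
  x3 = (7 - (-3)·0.1444 - (-1)·1.9365) / (7) = 1.3385
Iteration 2:
  x1 = (10 - (-3)·1.9365 - (3)·1.3385) / (9) = 1.3104
  x2 = (11 - (1)·1.3104 - (-3)·1.3385) / (7) = 1.9579
  x3 = (7 - (-3)·1.3104 - (-1)·1.9579) / (7) = 1.8413
Change: (1.1660, 0.0214, 0.5028) → max |·| = 1.1660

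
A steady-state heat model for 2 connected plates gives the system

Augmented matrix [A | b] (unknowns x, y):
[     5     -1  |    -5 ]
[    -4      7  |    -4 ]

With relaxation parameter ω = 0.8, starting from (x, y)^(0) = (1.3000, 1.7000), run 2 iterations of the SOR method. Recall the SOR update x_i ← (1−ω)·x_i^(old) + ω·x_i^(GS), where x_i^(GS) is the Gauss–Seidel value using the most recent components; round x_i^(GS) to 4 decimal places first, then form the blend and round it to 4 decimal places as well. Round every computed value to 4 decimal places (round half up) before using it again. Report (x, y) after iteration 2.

Iteration 1:
  x: GS value = (-5 - (-1)·1.7000) / (5) = -0.6600;  x ← (1−ω)·1.3000 + ω·-0.6600 = -0.2680
  y: GS value = (-4 - (-4)·-0.2680) / (7) = -0.7246;  y ← (1−ω)·1.7000 + ω·-0.7246 = -0.2397
Iteration 2:
  x: GS value = (-5 - (-1)·-0.2397) / (5) = -1.0479;  x ← (1−ω)·-0.2680 + ω·-1.0479 = -0.8919
  y: GS value = (-4 - (-4)·-0.8919) / (7) = -1.0811;  y ← (1−ω)·-0.2397 + ω·-1.0811 = -0.9128

(-0.8919, -0.9128)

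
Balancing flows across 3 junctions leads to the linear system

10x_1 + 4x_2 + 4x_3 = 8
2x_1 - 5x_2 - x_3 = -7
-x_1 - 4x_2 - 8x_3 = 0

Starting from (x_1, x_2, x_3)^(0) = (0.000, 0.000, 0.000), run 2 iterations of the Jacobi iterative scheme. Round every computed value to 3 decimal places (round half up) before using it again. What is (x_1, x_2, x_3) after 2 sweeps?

Iteration 1:
  x_1 = (8 - (4)·0.000 - (4)·0.000) / (10) = 0.800
  x_2 = (-7 - (2)·0.000 - (-1)·0.000) / (-5) = 1.400
  x_3 = (0 - (-1)·0.000 - (-4)·0.000) / (-8) = 0.000
Iteration 2:
  x_1 = (8 - (4)·1.400 - (4)·0.000) / (10) = 0.240
  x_2 = (-7 - (2)·0.800 - (-1)·0.000) / (-5) = 1.720
  x_3 = (0 - (-1)·0.800 - (-4)·1.400) / (-8) = -0.800

(0.240, 1.720, -0.800)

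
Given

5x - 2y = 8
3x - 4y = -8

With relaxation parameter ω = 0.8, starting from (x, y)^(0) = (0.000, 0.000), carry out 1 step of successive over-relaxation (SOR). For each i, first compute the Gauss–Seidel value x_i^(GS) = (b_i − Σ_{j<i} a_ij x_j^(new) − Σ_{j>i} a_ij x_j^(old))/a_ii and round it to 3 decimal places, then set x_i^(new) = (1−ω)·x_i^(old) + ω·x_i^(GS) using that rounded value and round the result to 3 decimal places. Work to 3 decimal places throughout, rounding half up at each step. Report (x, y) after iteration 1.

Iteration 1:
  x: GS value = (8 - (-2)·0.000) / (5) = 1.600;  x ← (1−ω)·0.000 + ω·1.600 = 1.280
  y: GS value = (-8 - (3)·1.280) / (-4) = 2.960;  y ← (1−ω)·0.000 + ω·2.960 = 2.368

(1.280, 2.368)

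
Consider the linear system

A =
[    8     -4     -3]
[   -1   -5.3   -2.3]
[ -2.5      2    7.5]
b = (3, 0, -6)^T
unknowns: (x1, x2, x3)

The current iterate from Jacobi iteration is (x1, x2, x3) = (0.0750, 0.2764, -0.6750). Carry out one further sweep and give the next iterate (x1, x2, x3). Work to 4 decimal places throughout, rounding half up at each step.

(0.2601, 0.2788, -0.8487)

One sweep:
  x1 = (3 - (-4)·0.2764 - (-3)·-0.6750) / (8) = 0.2601
  x2 = (0 - (-1)·0.0750 - (-2.3)·-0.6750) / (-5.3) = 0.2788
  x3 = (-6 - (-2.5)·0.0750 - (2)·0.2764) / (7.5) = -0.8487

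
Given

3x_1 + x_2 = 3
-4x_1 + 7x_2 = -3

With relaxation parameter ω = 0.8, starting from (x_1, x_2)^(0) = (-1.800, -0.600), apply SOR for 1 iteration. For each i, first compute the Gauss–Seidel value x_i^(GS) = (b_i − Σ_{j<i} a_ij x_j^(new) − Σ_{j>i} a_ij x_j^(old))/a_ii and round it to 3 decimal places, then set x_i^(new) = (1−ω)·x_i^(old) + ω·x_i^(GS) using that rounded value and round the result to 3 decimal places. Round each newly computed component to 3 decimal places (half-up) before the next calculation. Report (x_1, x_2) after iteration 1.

Iteration 1:
  x_1: GS value = (3 - (1)·-0.600) / (3) = 1.200;  x_1 ← (1−ω)·-1.800 + ω·1.200 = 0.600
  x_2: GS value = (-3 - (-4)·0.600) / (7) = -0.086;  x_2 ← (1−ω)·-0.600 + ω·-0.086 = -0.189

(0.600, -0.189)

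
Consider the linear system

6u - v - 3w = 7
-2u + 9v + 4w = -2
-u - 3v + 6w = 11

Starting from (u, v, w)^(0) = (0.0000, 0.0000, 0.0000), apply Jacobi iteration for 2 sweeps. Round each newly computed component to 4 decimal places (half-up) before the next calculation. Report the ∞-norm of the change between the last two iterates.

Iteration 1:
  u = (7 - (-1)·0.0000 - (-3)·0.0000) / (6) = 1.1667
  v = (-2 - (-2)·0.0000 - (4)·0.0000) / (9) = -0.2222
  w = (11 - (-1)·0.0000 - (-3)·0.0000) / (6) = 1.8333
Iteration 2:
  u = (7 - (-1)·-0.2222 - (-3)·1.8333) / (6) = 2.0463
  v = (-2 - (-2)·1.1667 - (4)·1.8333) / (9) = -0.7778
  w = (11 - (-1)·1.1667 - (-3)·-0.2222) / (6) = 1.9167
Change: (0.8796, -0.5556, 0.0834) → max |·| = 0.8796

0.8796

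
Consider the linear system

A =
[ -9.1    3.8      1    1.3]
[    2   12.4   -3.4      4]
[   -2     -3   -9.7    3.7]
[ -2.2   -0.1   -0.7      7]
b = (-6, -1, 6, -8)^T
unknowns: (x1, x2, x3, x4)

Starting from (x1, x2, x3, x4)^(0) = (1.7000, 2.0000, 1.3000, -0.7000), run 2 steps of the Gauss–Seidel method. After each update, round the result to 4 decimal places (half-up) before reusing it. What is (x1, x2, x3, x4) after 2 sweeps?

Iteration 1:
  x1 = (-6 - (3.8)·2.0000 - (1)·1.3000 - (1.3)·-0.7000) / (-9.1) = 1.5374
  x2 = (-1 - (2)·1.5374 - (-3.4)·1.3000 - (4)·-0.7000) / (12.4) = 0.2536
  x3 = (6 - (-2)·1.5374 - (-3)·0.2536 - (3.7)·-0.7000) / (-9.7) = -1.2810
  x4 = (-8 - (-2.2)·1.5374 - (-0.1)·0.2536 - (-0.7)·-1.2810) / (7) = -0.7842
Iteration 2:
  x1 = (-6 - (3.8)·0.2536 - (1)·-1.2810 - (1.3)·-0.7842) / (-9.1) = 0.5124
  x2 = (-1 - (2)·0.5124 - (-3.4)·-1.2810 - (4)·-0.7842) / (12.4) = -0.2616
  x3 = (6 - (-2)·0.5124 - (-3)·-0.2616 - (3.7)·-0.7842) / (-9.7) = -0.9424
  x4 = (-8 - (-2.2)·0.5124 - (-0.1)·-0.2616 - (-0.7)·-0.9424) / (7) = -1.0798

(0.5124, -0.2616, -0.9424, -1.0798)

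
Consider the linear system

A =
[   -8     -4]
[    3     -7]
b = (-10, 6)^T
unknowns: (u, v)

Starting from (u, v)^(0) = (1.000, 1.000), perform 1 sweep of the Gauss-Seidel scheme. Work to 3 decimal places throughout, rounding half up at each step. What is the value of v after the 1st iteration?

-0.536

Iteration 1:
  u = (-10 - (-4)·1.000) / (-8) = 0.750
  v = (6 - (3)·0.750) / (-7) = -0.536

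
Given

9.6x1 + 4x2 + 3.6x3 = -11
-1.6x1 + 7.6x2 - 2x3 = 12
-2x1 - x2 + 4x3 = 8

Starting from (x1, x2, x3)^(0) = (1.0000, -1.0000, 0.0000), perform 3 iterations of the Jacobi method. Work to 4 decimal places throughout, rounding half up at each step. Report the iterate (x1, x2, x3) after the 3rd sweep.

Iteration 1:
  x1 = (-11 - (4)·-1.0000 - (3.6)·0.0000) / (9.6) = -0.7292
  x2 = (12 - (-1.6)·1.0000 - (-2)·0.0000) / (7.6) = 1.7895
  x3 = (8 - (-2)·1.0000 - (-1)·-1.0000) / (4) = 2.2500
Iteration 2:
  x1 = (-11 - (4)·1.7895 - (3.6)·2.2500) / (9.6) = -2.7352
  x2 = (12 - (-1.6)·-0.7292 - (-2)·2.2500) / (7.6) = 2.0175
  x3 = (8 - (-2)·-0.7292 - (-1)·1.7895) / (4) = 2.0828
Iteration 3:
  x1 = (-11 - (4)·2.0175 - (3.6)·2.0828) / (9.6) = -2.7675
  x2 = (12 - (-1.6)·-2.7352 - (-2)·2.0828) / (7.6) = 1.5512
  x3 = (8 - (-2)·-2.7352 - (-1)·2.0175) / (4) = 1.1368

(-2.7675, 1.5512, 1.1368)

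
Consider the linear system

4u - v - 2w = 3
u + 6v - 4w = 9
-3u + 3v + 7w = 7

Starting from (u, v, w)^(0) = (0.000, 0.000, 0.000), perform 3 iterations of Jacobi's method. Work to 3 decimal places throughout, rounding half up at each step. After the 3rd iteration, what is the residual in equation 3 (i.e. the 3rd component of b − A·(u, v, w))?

Iteration 1:
  u = (3 - (-1)·0.000 - (-2)·0.000) / (4) = 0.750
  v = (9 - (1)·0.000 - (-4)·0.000) / (6) = 1.500
  w = (7 - (-3)·0.000 - (3)·0.000) / (7) = 1.000
Iteration 2:
  u = (3 - (-1)·1.500 - (-2)·1.000) / (4) = 1.625
  v = (9 - (1)·0.750 - (-4)·1.000) / (6) = 2.042
  w = (7 - (-3)·0.750 - (3)·1.500) / (7) = 0.679
Iteration 3:
  u = (3 - (-1)·2.042 - (-2)·0.679) / (4) = 1.600
  v = (9 - (1)·1.625 - (-4)·0.679) / (6) = 1.682
  w = (7 - (-3)·1.625 - (3)·2.042) / (7) = 0.821
Residual b − A·x = (-0.076, 0.592, 1.007)

1.007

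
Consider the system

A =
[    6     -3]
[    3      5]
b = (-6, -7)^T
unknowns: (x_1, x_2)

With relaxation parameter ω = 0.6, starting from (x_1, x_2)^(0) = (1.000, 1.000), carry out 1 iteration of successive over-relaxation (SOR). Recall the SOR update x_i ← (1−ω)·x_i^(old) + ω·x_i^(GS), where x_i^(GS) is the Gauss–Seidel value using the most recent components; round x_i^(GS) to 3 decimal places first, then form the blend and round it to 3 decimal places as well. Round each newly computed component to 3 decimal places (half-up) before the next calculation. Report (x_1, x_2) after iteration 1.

Iteration 1:
  x_1: GS value = (-6 - (-3)·1.000) / (6) = -0.500;  x_1 ← (1−ω)·1.000 + ω·-0.500 = 0.100
  x_2: GS value = (-7 - (3)·0.100) / (5) = -1.460;  x_2 ← (1−ω)·1.000 + ω·-1.460 = -0.476

(0.100, -0.476)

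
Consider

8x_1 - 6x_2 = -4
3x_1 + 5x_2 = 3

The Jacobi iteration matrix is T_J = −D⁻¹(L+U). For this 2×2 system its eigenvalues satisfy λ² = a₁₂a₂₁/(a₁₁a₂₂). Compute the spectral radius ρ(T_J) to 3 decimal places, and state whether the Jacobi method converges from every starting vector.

0.671

a₁₂a₂₁/(a₁₁a₂₂) = (-6)·(3) / ((8)·(5)) = -0.450000
ρ = √|-0.450000| = √0.450000 = 0.671
ρ < 1, so Jacobi converges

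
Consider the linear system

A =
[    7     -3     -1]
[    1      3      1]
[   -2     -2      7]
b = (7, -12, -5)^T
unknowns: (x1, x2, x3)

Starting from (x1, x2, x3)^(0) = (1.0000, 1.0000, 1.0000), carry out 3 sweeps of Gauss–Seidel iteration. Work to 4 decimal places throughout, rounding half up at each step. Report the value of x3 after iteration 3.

Iteration 1:
  x1 = (7 - (-3)·1.0000 - (-1)·1.0000) / (7) = 1.5714
  x2 = (-12 - (1)·1.5714 - (1)·1.0000) / (3) = -4.8571
  x3 = (-5 - (-2)·1.5714 - (-2)·-4.8571) / (7) = -1.6531
Iteration 2:
  x1 = (7 - (-3)·-4.8571 - (-1)·-1.6531) / (7) = -1.3178
  x2 = (-12 - (1)·-1.3178 - (1)·-1.6531) / (3) = -3.0097
  x3 = (-5 - (-2)·-1.3178 - (-2)·-3.0097) / (7) = -1.9507
Iteration 3:
  x1 = (7 - (-3)·-3.0097 - (-1)·-1.9507) / (7) = -0.5685
  x2 = (-12 - (1)·-0.5685 - (1)·-1.9507) / (3) = -3.1603
  x3 = (-5 - (-2)·-0.5685 - (-2)·-3.1603) / (7) = -1.7797

-1.7797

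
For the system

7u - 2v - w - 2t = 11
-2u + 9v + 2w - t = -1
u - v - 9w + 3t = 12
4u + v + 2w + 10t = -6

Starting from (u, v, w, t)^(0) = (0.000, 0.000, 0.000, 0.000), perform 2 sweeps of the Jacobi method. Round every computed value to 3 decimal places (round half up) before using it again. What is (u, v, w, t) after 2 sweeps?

Iteration 1:
  u = (11 - (-2)·0.000 - (-1)·0.000 - (-2)·0.000) / (7) = 1.571
  v = (-1 - (-2)·0.000 - (2)·0.000 - (-1)·0.000) / (9) = -0.111
  w = (12 - (1)·0.000 - (-1)·0.000 - (3)·0.000) / (-9) = -1.333
  t = (-6 - (4)·0.000 - (1)·0.000 - (2)·0.000) / (10) = -0.600
Iteration 2:
  u = (11 - (-2)·-0.111 - (-1)·-1.333 - (-2)·-0.600) / (7) = 1.178
  v = (-1 - (-2)·1.571 - (2)·-1.333 - (-1)·-0.600) / (9) = 0.468
  w = (12 - (1)·1.571 - (-1)·-0.111 - (3)·-0.600) / (-9) = -1.346
  t = (-6 - (4)·1.571 - (1)·-0.111 - (2)·-1.333) / (10) = -0.951

(1.178, 0.468, -1.346, -0.951)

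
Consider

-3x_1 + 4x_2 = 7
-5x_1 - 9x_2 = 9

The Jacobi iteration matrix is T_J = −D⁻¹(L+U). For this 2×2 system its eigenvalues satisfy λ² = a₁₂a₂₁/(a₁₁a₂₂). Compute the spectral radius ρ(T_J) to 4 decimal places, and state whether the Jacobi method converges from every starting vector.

0.8607

a₁₂a₂₁/(a₁₁a₂₂) = (4)·(-5) / ((-3)·(-9)) = -0.740741
ρ = √|-0.740741| = √0.740741 = 0.8607
ρ < 1, so Jacobi converges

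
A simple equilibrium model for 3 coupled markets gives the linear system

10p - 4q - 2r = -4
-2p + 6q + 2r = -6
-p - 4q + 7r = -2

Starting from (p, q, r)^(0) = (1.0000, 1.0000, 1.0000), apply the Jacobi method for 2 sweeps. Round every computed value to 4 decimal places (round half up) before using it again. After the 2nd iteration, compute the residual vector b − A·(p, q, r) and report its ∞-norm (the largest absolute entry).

Iteration 1:
  p = (-4 - (-4)·1.0000 - (-2)·1.0000) / (10) = 0.2000
  q = (-6 - (-2)·1.0000 - (2)·1.0000) / (6) = -1.0000
  r = (-2 - (-1)·1.0000 - (-4)·1.0000) / (7) = 0.4286
Iteration 2:
  p = (-4 - (-4)·-1.0000 - (-2)·0.4286) / (10) = -0.7143
  q = (-6 - (-2)·0.2000 - (2)·0.4286) / (6) = -1.0762
  r = (-2 - (-1)·0.2000 - (-4)·-1.0000) / (7) = -0.8286
Residual b − A·x = (-2.8190, 0.6858, -1.2189); ∞-norm = 2.8190

2.8190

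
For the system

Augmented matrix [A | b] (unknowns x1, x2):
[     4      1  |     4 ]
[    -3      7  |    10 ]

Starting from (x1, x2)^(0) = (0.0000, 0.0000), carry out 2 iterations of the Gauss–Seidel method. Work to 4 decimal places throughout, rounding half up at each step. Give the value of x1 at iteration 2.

0.5357

Iteration 1:
  x1 = (4 - (1)·0.0000) / (4) = 1.0000
  x2 = (10 - (-3)·1.0000) / (7) = 1.8571
Iteration 2:
  x1 = (4 - (1)·1.8571) / (4) = 0.5357
  x2 = (10 - (-3)·0.5357) / (7) = 1.6582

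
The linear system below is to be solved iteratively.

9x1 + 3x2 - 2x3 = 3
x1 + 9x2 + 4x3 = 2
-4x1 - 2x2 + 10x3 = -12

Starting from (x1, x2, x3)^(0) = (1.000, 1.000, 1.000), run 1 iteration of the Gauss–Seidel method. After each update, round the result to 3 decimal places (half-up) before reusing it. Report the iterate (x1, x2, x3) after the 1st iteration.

Iteration 1:
  x1 = (3 - (3)·1.000 - (-2)·1.000) / (9) = 0.222
  x2 = (2 - (1)·0.222 - (4)·1.000) / (9) = -0.247
  x3 = (-12 - (-4)·0.222 - (-2)·-0.247) / (10) = -1.161

(0.222, -0.247, -1.161)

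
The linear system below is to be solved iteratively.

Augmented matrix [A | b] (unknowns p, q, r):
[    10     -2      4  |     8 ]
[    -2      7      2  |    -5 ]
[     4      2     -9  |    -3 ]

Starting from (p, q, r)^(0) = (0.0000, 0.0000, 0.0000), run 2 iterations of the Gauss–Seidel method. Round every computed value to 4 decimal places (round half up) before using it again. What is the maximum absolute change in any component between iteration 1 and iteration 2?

0.3295

Iteration 1:
  p = (8 - (-2)·0.0000 - (4)·0.0000) / (10) = 0.8000
  q = (-5 - (-2)·0.8000 - (2)·0.0000) / (7) = -0.4857
  r = (-3 - (4)·0.8000 - (2)·-0.4857) / (-9) = 0.5810
Iteration 2:
  p = (8 - (-2)·-0.4857 - (4)·0.5810) / (10) = 0.4705
  q = (-5 - (-2)·0.4705 - (2)·0.5810) / (7) = -0.7459
  r = (-3 - (4)·0.4705 - (2)·-0.7459) / (-9) = 0.3767
Change: (-0.3295, -0.2602, -0.2043) → max |·| = 0.3295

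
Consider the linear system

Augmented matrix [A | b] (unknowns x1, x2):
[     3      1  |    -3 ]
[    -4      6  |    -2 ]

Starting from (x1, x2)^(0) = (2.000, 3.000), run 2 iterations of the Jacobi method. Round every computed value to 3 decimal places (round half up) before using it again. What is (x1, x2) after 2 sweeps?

Iteration 1:
  x1 = (-3 - (1)·3.000) / (3) = -2.000
  x2 = (-2 - (-4)·2.000) / (6) = 1.000
Iteration 2:
  x1 = (-3 - (1)·1.000) / (3) = -1.333
  x2 = (-2 - (-4)·-2.000) / (6) = -1.667

(-1.333, -1.667)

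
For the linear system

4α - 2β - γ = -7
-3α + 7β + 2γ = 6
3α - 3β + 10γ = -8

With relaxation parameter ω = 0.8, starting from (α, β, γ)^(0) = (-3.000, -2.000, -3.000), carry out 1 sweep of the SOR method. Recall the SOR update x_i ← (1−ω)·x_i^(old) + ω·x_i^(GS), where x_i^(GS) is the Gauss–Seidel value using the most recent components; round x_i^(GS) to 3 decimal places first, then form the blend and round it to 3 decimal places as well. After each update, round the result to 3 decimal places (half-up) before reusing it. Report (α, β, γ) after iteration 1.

(-3.400, -0.194, -0.470)

Iteration 1:
  α: GS value = (-7 - (-2)·-2.000 - (-1)·-3.000) / (4) = -3.500;  α ← (1−ω)·-3.000 + ω·-3.500 = -3.400
  β: GS value = (6 - (-3)·-3.400 - (2)·-3.000) / (7) = 0.257;  β ← (1−ω)·-2.000 + ω·0.257 = -0.194
  γ: GS value = (-8 - (3)·-3.400 - (-3)·-0.194) / (10) = 0.162;  γ ← (1−ω)·-3.000 + ω·0.162 = -0.470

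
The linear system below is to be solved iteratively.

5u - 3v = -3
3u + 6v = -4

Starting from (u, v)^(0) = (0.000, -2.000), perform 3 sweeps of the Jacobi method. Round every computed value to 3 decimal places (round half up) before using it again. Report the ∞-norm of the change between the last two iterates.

Iteration 1:
  u = (-3 - (-3)·-2.000) / (5) = -1.800
  v = (-4 - (3)·0.000) / (6) = -0.667
Iteration 2:
  u = (-3 - (-3)·-0.667) / (5) = -1.000
  v = (-4 - (3)·-1.800) / (6) = 0.233
Iteration 3:
  u = (-3 - (-3)·0.233) / (5) = -0.460
  v = (-4 - (3)·-1.000) / (6) = -0.167
Change: (0.540, -0.400) → max |·| = 0.540

0.540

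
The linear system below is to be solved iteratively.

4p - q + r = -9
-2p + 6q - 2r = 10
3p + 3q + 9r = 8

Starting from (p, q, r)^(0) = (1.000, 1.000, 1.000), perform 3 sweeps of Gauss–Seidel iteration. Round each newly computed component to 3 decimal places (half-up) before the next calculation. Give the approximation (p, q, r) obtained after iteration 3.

Iteration 1:
  p = (-9 - (-1)·1.000 - (1)·1.000) / (4) = -2.250
  q = (10 - (-2)·-2.250 - (-2)·1.000) / (6) = 1.250
  r = (8 - (3)·-2.250 - (3)·1.250) / (9) = 1.222
Iteration 2:
  p = (-9 - (-1)·1.250 - (1)·1.222) / (4) = -2.243
  q = (10 - (-2)·-2.243 - (-2)·1.222) / (6) = 1.326
  r = (8 - (3)·-2.243 - (3)·1.326) / (9) = 1.195
Iteration 3:
  p = (-9 - (-1)·1.326 - (1)·1.195) / (4) = -2.217
  q = (10 - (-2)·-2.217 - (-2)·1.195) / (6) = 1.326
  r = (8 - (3)·-2.217 - (3)·1.326) / (9) = 1.186

(-2.217, 1.326, 1.186)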